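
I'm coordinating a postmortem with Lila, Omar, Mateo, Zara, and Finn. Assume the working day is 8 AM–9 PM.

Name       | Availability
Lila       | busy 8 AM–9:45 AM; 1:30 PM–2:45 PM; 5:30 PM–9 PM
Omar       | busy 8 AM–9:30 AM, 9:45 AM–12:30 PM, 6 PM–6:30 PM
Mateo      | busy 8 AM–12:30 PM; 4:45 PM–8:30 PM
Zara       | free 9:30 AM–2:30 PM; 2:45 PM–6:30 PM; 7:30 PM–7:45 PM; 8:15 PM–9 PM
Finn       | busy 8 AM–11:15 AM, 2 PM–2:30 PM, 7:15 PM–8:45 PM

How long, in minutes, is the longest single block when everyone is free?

120

Lila free: 09:45-13:30, 14:45-17:30 (invert busy blocks within the working day).
Omar free: 09:30-09:45, 12:30-18:00, 18:30-21:00 (invert busy blocks within the working day).
Mateo free: 12:30-16:45, 20:30-21:00 (invert busy blocks within the working day).
Zara free: 09:30-14:30, 14:45-18:30, 19:30-19:45, 20:15-21:00.
Finn free: 11:15-14:00, 14:30-19:15, 20:45-21:00 (invert busy blocks within the working day).
Lila ∩ Omar: 12:30-13:30, 14:45-17:30.
Lila ∩ Omar ∩ Mateo: 12:30-13:30, 14:45-16:45.
Lila ∩ Omar ∩ Mateo ∩ Zara: 12:30-13:30, 14:45-16:45.
Lila ∩ Omar ∩ Mateo ∩ Zara ∩ Finn: 12:30-13:30, 14:45-16:45.
So the common availability across everyone is 12:30-13:30, 14:45-16:45.
The longest is 14:45-16:45 at 120 minutes.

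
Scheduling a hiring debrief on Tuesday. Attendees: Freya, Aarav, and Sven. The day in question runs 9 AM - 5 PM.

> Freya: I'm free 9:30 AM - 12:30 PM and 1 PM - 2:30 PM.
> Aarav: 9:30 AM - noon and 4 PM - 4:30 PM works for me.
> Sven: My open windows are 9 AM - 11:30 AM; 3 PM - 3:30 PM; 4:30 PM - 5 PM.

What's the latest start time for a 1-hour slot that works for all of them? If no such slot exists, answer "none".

10:30

Freya ∩ Aarav: 09:30-12:00.
Freya ∩ Aarav ∩ Sven: 09:30-11:30.
The last common window of at least 60 minutes is 09:30-11:30; a 60-minute meeting can start as late as 10:30 and still end by 11:30.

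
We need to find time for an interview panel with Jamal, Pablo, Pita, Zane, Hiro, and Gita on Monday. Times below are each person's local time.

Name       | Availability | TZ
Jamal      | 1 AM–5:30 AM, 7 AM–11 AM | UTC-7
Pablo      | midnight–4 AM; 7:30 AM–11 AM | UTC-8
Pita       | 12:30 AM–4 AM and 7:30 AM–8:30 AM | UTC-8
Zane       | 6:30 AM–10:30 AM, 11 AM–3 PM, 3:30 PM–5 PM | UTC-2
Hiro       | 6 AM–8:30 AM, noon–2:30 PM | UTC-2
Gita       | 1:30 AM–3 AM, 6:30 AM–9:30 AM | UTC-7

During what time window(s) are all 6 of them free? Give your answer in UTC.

08:30-10:00, 15:30-16:30

Jamal in UTC: 08:00-12:30, 14:00-18:00 (add 7h to convert from UTC-7).
Pablo in UTC: 08:00-12:00, 15:30-19:00 (add 8h to convert from UTC-8).
Pita in UTC: 08:30-12:00, 15:30-16:30 (add 8h to convert from UTC-8).
Zane in UTC: 08:30-12:30, 13:00-17:00, 17:30-19:00 (add 2h to convert from UTC-2).
Hiro in UTC: 08:00-10:30, 14:00-16:30 (add 2h to convert from UTC-2).
Gita in UTC: 08:30-10:00, 13:30-16:30 (add 7h to convert from UTC-7).
Jamal ∩ Pablo: 08:00-12:00, 15:30-18:00.
Jamal ∩ Pablo ∩ Pita: 08:30-12:00, 15:30-16:30.
Jamal ∩ Pablo ∩ Pita ∩ Zane: 08:30-12:00, 15:30-16:30.
Jamal ∩ Pablo ∩ Pita ∩ Zane ∩ Hiro: 08:30-10:30, 15:30-16:30.
Jamal ∩ Pablo ∩ Pita ∩ Zane ∩ Hiro ∩ Gita: 08:30-10:00, 15:30-16:30.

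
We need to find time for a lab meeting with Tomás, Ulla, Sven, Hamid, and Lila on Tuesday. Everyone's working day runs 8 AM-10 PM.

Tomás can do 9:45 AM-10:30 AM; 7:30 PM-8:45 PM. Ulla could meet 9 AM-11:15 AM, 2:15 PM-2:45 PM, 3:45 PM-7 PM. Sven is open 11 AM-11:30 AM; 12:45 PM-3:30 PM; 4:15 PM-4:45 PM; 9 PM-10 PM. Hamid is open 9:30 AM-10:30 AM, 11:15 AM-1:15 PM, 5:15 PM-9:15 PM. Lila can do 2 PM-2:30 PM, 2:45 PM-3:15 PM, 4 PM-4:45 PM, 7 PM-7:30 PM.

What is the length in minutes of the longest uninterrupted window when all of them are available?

Tomás ∩ Ulla: 09:45-10:30.
Tomás ∩ Ulla ∩ Sven: ∅.
Tomás ∩ Ulla ∩ Sven ∩ Hamid: ∅.
Tomás ∩ Ulla ∩ Sven ∩ Hamid ∩ Lila: ∅.
There is no time when everyone is free.
No common window exists, so the longest block is 0 minutes.

0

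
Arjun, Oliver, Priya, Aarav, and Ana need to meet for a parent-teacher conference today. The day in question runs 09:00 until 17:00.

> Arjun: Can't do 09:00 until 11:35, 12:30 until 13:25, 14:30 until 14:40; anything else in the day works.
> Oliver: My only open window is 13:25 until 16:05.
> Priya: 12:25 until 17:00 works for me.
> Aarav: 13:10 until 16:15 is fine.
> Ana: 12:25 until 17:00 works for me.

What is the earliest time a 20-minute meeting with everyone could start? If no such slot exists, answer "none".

Arjun free: 11:35-12:30, 13:25-14:30, 14:40-17:00 (invert busy blocks within the working day).
Oliver free: 13:25-16:05.
Priya free: 12:25-17:00.
Aarav free: 13:10-16:15.
Ana free: 12:25-17:00.
Arjun ∩ Oliver: 13:25-14:30, 14:40-16:05.
Arjun ∩ Oliver ∩ Priya: 13:25-14:30, 14:40-16:05.
Arjun ∩ Oliver ∩ Priya ∩ Aarav: 13:25-14:30, 14:40-16:05.
Arjun ∩ Oliver ∩ Priya ∩ Aarav ∩ Ana: 13:25-14:30, 14:40-16:05.
The first common window of at least 20 minutes is 13:25-14:30, so the earliest start is 13:25.

13:25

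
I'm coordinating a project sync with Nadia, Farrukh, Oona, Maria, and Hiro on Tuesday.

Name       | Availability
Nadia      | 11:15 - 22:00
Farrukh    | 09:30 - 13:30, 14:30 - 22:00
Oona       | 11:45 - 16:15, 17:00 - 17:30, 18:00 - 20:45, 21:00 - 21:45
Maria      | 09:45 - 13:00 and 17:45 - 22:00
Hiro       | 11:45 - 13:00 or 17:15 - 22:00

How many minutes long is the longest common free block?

165

Nadia ∩ Farrukh: 11:15-13:30, 14:30-22:00.
Nadia ∩ Farrukh ∩ Oona: 11:45-13:30, 14:30-16:15, 17:00-17:30, 18:00-20:45, 21:00-21:45.
Nadia ∩ Farrukh ∩ Oona ∩ Maria: 11:45-13:00, 18:00-20:45, 21:00-21:45.
Nadia ∩ Farrukh ∩ Oona ∩ Maria ∩ Hiro: 11:45-13:00, 18:00-20:45, 21:00-21:45.
The longest is 18:00-20:45 at 165 minutes.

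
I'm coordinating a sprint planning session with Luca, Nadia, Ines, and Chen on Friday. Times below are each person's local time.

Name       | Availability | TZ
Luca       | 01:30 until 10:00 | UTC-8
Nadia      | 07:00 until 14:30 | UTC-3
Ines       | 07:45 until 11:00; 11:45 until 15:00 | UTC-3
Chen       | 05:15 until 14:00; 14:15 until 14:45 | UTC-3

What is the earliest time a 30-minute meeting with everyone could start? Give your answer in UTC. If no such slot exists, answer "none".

10:45

Luca in UTC: 09:30-18:00 (add 8h to convert from UTC-8).
Nadia in UTC: 10:00-17:30 (add 3h to convert from UTC-3).
Ines in UTC: 10:45-14:00, 14:45-18:00 (add 3h to convert from UTC-3).
Chen in UTC: 08:15-17:00, 17:15-17:45 (add 3h to convert from UTC-3).
Luca ∩ Nadia: 10:00-17:30.
Luca ∩ Nadia ∩ Ines: 10:45-14:00, 14:45-17:30.
Luca ∩ Nadia ∩ Ines ∩ Chen: 10:45-14:00, 14:45-17:00, 17:15-17:30.
Those are the intersection windows.
The first common window of at least 30 minutes is 10:45-14:00, so the earliest start is 10:45.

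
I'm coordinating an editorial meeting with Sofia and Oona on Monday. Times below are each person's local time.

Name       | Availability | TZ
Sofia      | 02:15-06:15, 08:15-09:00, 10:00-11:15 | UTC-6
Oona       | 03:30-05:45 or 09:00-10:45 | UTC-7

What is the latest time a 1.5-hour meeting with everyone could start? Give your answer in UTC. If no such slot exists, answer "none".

Sofia in UTC: 08:15-12:15, 14:15-15:00, 16:00-17:15 (add 6h to convert from UTC-6).
Oona in UTC: 10:30-12:45, 16:00-17:45 (add 7h to convert from UTC-7).
Sofia ∩ Oona: 10:30-12:15, 16:00-17:15.
Those are the intersection windows.
The last common window of at least 90 minutes is 10:30-12:15; a 90-minute meeting can start as late as 10:45 and still end by 12:15.

10:45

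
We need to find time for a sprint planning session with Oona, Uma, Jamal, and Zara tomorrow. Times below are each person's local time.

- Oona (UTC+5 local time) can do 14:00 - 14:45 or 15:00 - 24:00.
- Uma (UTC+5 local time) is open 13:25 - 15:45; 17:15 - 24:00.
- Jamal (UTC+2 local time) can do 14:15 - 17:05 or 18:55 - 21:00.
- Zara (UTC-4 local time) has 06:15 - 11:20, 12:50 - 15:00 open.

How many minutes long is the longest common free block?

170

Oona in UTC: 09:00-09:45, 10:00-19:00 (subtract 5h to convert from UTC+5).
Uma in UTC: 08:25-10:45, 12:15-19:00 (subtract 5h to convert from UTC+5).
Jamal in UTC: 12:15-15:05, 16:55-19:00 (subtract 2h to convert from UTC+2).
Zara in UTC: 10:15-15:20, 16:50-19:00 (add 4h to convert from UTC-4).
Oona ∩ Uma: 09:00-09:45, 10:00-10:45, 12:15-19:00.
Oona ∩ Uma ∩ Jamal: 12:15-15:05, 16:55-19:00.
Oona ∩ Uma ∩ Jamal ∩ Zara: 12:15-15:05, 16:55-19:00.
Those are the intersection windows.
The longest is 12:15-15:05 at 170 minutes.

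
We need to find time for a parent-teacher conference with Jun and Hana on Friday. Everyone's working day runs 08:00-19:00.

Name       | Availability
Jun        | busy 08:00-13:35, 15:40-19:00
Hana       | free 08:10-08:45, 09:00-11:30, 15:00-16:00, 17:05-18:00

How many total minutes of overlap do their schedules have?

40

Jun free: 13:35-15:40 (invert busy blocks within the working day).
Hana free: 08:10-08:45, 09:00-11:30, 15:00-16:00, 17:05-18:00.
Jun ∩ Hana: 15:00-15:40.
So the common availability across everyone is 15:00-15:40.
That's a single block of 40 minutes.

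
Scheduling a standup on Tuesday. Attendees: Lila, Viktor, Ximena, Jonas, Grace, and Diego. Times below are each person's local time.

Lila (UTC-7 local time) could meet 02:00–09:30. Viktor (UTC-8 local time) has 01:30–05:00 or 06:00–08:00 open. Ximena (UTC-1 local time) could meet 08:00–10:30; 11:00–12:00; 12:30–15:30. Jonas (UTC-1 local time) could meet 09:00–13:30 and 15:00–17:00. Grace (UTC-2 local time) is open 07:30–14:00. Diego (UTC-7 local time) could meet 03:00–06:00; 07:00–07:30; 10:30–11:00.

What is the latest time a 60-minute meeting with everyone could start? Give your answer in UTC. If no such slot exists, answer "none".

Lila in UTC: 09:00-16:30 (add 7h to convert from UTC-7).
Viktor in UTC: 09:30-13:00, 14:00-16:00 (add 8h to convert from UTC-8).
Ximena in UTC: 09:00-11:30, 12:00-13:00, 13:30-16:30 (add 1h to convert from UTC-1).
Jonas in UTC: 10:00-14:30, 16:00-18:00 (add 1h to convert from UTC-1).
Grace in UTC: 09:30-16:00 (add 2h to convert from UTC-2).
Diego in UTC: 10:00-13:00, 14:00-14:30, 17:30-18:00 (add 7h to convert from UTC-7).
Lila ∩ Viktor: 09:30-13:00, 14:00-16:00.
Lila ∩ Viktor ∩ Ximena: 09:30-11:30, 12:00-13:00, 14:00-16:00.
Lila ∩ Viktor ∩ Ximena ∩ Jonas: 10:00-11:30, 12:00-13:00, 14:00-14:30.
Lila ∩ Viktor ∩ Ximena ∩ Jonas ∩ Grace: 10:00-11:30, 12:00-13:00, 14:00-14:30.
Lila ∩ Viktor ∩ Ximena ∩ Jonas ∩ Grace ∩ Diego: 10:00-11:30, 12:00-13:00, 14:00-14:30.
Those are the intersection windows.
The last common window of at least 60 minutes is 12:00-13:00; a 60-minute meeting can start as late as 12:00 and still end by 13:00.

12:00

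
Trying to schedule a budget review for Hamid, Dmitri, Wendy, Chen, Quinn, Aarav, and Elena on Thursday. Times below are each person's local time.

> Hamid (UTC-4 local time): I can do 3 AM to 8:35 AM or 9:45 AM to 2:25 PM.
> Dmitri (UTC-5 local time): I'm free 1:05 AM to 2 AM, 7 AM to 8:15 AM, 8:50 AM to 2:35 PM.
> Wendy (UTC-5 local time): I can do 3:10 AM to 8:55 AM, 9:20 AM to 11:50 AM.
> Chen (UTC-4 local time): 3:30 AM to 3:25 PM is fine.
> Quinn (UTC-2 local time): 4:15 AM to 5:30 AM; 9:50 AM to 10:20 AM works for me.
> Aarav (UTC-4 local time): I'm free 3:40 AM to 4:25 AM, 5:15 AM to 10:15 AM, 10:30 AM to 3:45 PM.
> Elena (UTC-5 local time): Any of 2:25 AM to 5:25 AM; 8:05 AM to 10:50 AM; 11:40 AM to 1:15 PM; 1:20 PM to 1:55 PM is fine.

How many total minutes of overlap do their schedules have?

0

Hamid in UTC: 07:00-12:35, 13:45-18:25 (add 4h to convert from UTC-4).
Dmitri in UTC: 06:05-07:00, 12:00-13:15, 13:50-19:35 (add 5h to convert from UTC-5).
Wendy in UTC: 08:10-13:55, 14:20-16:50 (add 5h to convert from UTC-5).
Chen in UTC: 07:30-19:25 (add 4h to convert from UTC-4).
Quinn in UTC: 06:15-07:30, 11:50-12:20 (add 2h to convert from UTC-2).
Aarav in UTC: 07:40-08:25, 09:15-14:15, 14:30-19:45 (add 4h to convert from UTC-4).
Elena in UTC: 07:25-10:25, 13:05-15:50, 16:40-18:15, 18:20-18:55 (add 5h to convert from UTC-5).
Hamid ∩ Dmitri: 12:00-12:35, 13:50-18:25.
Hamid ∩ Dmitri ∩ Wendy: 12:00-12:35, 13:50-13:55, 14:20-16:50.
Hamid ∩ Dmitri ∩ Wendy ∩ Chen: 12:00-12:35, 13:50-13:55, 14:20-16:50.
Hamid ∩ Dmitri ∩ Wendy ∩ Chen ∩ Quinn: 12:00-12:20.
Hamid ∩ Dmitri ∩ Wendy ∩ Chen ∩ Quinn ∩ Aarav: 12:00-12:20.
Hamid ∩ Dmitri ∩ Wendy ∩ Chen ∩ Quinn ∩ Aarav ∩ Elena: ∅.
There is no time when everyone is free.
There is no common window, so the total is 0 minutes.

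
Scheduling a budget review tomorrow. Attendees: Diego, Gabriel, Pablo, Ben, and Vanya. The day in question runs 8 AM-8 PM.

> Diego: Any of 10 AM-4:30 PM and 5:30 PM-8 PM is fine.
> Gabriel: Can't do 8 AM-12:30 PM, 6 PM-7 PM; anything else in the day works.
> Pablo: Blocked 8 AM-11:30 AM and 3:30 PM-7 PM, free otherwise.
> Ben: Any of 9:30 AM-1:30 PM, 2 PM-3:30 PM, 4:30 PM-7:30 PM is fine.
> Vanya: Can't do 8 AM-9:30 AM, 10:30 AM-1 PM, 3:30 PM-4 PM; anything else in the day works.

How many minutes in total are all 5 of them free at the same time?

150

Diego free: 10:00-16:30, 17:30-20:00.
Gabriel free: 12:30-18:00, 19:00-20:00 (invert busy blocks within the working day).
Pablo free: 11:30-15:30, 19:00-20:00 (invert busy blocks within the working day).
Ben free: 09:30-13:30, 14:00-15:30, 16:30-19:30.
Vanya free: 09:30-10:30, 13:00-15:30, 16:00-20:00 (invert busy blocks within the working day).
Diego ∩ Gabriel: 12:30-16:30, 17:30-18:00, 19:00-20:00.
Diego ∩ Gabriel ∩ Pablo: 12:30-15:30, 19:00-20:00.
Diego ∩ Gabriel ∩ Pablo ∩ Ben: 12:30-13:30, 14:00-15:30, 19:00-19:30.
Diego ∩ Gabriel ∩ Pablo ∩ Ben ∩ Vanya: 13:00-13:30, 14:00-15:30, 19:00-19:30.
So the common availability across everyone is 13:00-13:30, 14:00-15:30, 19:00-19:30.
Summing the common windows: 30 + 90 + 30 = 150 minutes.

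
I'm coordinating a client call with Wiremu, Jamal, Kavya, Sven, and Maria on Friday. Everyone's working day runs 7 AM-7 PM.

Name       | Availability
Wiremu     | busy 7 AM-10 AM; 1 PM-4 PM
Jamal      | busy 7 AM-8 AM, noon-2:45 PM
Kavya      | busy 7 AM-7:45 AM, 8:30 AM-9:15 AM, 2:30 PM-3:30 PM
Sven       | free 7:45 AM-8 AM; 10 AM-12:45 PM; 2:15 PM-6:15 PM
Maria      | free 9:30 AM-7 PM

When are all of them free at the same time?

10:00-12:00, 16:00-18:15

Wiremu free: 10:00-13:00, 16:00-19:00 (invert busy blocks within the working day).
Jamal free: 08:00-12:00, 14:45-19:00 (invert busy blocks within the working day).
Kavya free: 07:45-08:30, 09:15-14:30, 15:30-19:00 (invert busy blocks within the working day).
Sven free: 07:45-08:00, 10:00-12:45, 14:15-18:15.
Maria free: 09:30-19:00.
Wiremu ∩ Jamal: 10:00-12:00, 16:00-19:00.
Wiremu ∩ Jamal ∩ Kavya: 10:00-12:00, 16:00-19:00.
Wiremu ∩ Jamal ∩ Kavya ∩ Sven: 10:00-12:00, 16:00-18:15.
Wiremu ∩ Jamal ∩ Kavya ∩ Sven ∩ Maria: 10:00-12:00, 16:00-18:15.
Those are the intersection windows.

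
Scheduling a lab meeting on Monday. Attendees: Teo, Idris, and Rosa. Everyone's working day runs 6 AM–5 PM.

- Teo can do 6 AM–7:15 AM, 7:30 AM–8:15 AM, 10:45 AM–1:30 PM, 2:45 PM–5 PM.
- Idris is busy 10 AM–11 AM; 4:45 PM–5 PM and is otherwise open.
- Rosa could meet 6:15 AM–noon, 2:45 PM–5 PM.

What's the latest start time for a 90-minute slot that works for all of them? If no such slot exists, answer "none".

15:15

Teo free: 06:00-07:15, 07:30-08:15, 10:45-13:30, 14:45-17:00.
Idris free: 06:00-10:00, 11:00-16:45 (invert busy blocks within the working day).
Rosa free: 06:15-12:00, 14:45-17:00.
Teo ∩ Idris: 06:00-07:15, 07:30-08:15, 11:00-13:30, 14:45-16:45.
Teo ∩ Idris ∩ Rosa: 06:15-07:15, 07:30-08:15, 11:00-12:00, 14:45-16:45.
The last common window of at least 90 minutes is 14:45-16:45; a 90-minute meeting can start as late as 15:15 and still end by 16:45.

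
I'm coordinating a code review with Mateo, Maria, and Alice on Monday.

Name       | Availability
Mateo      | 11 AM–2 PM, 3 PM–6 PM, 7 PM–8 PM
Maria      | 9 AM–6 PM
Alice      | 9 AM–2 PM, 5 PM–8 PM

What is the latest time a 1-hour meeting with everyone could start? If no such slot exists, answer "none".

Mateo ∩ Maria: 11:00-14:00, 15:00-18:00.
Mateo ∩ Maria ∩ Alice: 11:00-14:00, 17:00-18:00.
The last common window of at least 60 minutes is 17:00-18:00; a 60-minute meeting can start as late as 17:00 and still end by 18:00.

17:00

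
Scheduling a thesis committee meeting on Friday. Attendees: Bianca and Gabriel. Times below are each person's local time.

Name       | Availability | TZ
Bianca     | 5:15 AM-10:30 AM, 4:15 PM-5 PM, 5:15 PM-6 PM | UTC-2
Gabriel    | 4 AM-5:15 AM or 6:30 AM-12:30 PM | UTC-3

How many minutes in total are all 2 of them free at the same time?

Bianca in UTC: 07:15-12:30, 18:15-19:00, 19:15-20:00 (add 2h to convert from UTC-2).
Gabriel in UTC: 07:00-08:15, 09:30-15:30 (add 3h to convert from UTC-3).
Bianca ∩ Gabriel: 07:15-08:15, 09:30-12:30.
Those are the intersection windows.
Summing the common windows: 60 + 180 = 240 minutes.

240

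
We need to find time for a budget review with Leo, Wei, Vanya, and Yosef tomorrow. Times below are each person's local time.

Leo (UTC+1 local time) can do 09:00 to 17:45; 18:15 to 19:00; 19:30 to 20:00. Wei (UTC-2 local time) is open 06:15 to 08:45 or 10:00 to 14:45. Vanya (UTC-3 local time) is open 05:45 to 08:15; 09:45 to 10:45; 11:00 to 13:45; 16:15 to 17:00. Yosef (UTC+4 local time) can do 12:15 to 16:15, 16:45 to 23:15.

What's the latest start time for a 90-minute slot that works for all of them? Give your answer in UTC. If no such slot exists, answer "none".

Leo in UTC: 08:00-16:45, 17:15-18:00, 18:30-19:00 (subtract 1h to convert from UTC+1).
Wei in UTC: 08:15-10:45, 12:00-16:45 (add 2h to convert from UTC-2).
Vanya in UTC: 08:45-11:15, 12:45-13:45, 14:00-16:45, 19:15-20:00 (add 3h to convert from UTC-3).
Yosef in UTC: 08:15-12:15, 12:45-19:15 (subtract 4h to convert from UTC+4).
Leo ∩ Wei: 08:15-10:45, 12:00-16:45.
Leo ∩ Wei ∩ Vanya: 08:45-10:45, 12:45-13:45, 14:00-16:45.
Leo ∩ Wei ∩ Vanya ∩ Yosef: 08:45-10:45, 12:45-13:45, 14:00-16:45.
The last common window of at least 90 minutes is 14:00-16:45; a 90-minute meeting can start as late as 15:15 and still end by 16:45.

15:15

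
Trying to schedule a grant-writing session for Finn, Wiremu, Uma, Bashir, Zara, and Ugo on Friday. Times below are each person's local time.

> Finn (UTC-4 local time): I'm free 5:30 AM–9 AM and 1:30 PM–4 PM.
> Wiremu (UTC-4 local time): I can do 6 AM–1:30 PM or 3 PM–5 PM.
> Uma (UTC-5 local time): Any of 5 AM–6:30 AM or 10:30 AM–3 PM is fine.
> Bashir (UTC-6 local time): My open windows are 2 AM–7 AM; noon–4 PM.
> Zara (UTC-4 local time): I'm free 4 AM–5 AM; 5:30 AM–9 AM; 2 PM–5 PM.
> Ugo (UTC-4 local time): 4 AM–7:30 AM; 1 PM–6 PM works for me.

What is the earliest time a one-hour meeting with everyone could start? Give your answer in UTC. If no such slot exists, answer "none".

10:00

Finn in UTC: 09:30-13:00, 17:30-20:00 (add 4h to convert from UTC-4).
Wiremu in UTC: 10:00-17:30, 19:00-21:00 (add 4h to convert from UTC-4).
Uma in UTC: 10:00-11:30, 15:30-20:00 (add 5h to convert from UTC-5).
Bashir in UTC: 08:00-13:00, 18:00-22:00 (add 6h to convert from UTC-6).
Zara in UTC: 08:00-09:00, 09:30-13:00, 18:00-21:00 (add 4h to convert from UTC-4).
Ugo in UTC: 08:00-11:30, 17:00-22:00 (add 4h to convert from UTC-4).
Finn ∩ Wiremu: 10:00-13:00, 19:00-20:00.
Finn ∩ Wiremu ∩ Uma: 10:00-11:30, 19:00-20:00.
Finn ∩ Wiremu ∩ Uma ∩ Bashir: 10:00-11:30, 19:00-20:00.
Finn ∩ Wiremu ∩ Uma ∩ Bashir ∩ Zara: 10:00-11:30, 19:00-20:00.
Finn ∩ Wiremu ∩ Uma ∩ Bashir ∩ Zara ∩ Ugo: 10:00-11:30, 19:00-20:00.
The first common window of at least 60 minutes is 10:00-11:30, so the earliest start is 10:00.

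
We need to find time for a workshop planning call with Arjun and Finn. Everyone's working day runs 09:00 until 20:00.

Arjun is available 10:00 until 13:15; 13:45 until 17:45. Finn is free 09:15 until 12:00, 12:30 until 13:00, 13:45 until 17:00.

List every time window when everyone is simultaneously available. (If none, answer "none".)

Arjun ∩ Finn: 10:00-12:00, 12:30-13:00, 13:45-17:00.

10:00-12:00, 12:30-13:00, 13:45-17:00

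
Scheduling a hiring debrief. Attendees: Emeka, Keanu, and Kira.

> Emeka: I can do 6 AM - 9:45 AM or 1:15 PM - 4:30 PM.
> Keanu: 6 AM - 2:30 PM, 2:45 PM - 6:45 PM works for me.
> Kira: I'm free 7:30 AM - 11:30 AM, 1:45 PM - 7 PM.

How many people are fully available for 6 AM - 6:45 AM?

2

Emeka and Keanu can make the full 06:00-06:45 slot — that's 2.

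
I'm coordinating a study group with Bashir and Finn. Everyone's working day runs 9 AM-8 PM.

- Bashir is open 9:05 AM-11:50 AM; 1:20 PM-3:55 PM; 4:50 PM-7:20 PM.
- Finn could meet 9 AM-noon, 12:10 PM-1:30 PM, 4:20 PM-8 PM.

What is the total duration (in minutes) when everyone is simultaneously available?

325

Bashir ∩ Finn: 09:05-11:50, 13:20-13:30, 16:50-19:20.
Summing the common windows: 165 + 10 + 150 = 325 minutes.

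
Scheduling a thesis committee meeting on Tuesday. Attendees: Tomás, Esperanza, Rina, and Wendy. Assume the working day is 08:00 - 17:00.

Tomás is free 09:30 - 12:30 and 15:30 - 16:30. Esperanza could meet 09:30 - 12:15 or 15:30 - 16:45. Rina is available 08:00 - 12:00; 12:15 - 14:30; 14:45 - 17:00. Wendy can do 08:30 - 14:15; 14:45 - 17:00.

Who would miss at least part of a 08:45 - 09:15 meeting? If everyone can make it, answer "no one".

Tomás: not fully free for 08:45-09:15. Esperanza: not fully free for 08:45-09:15. Rina: free for 08:45-09:15. Wendy: free for 08:45-09:15.

Esperanza, Tomás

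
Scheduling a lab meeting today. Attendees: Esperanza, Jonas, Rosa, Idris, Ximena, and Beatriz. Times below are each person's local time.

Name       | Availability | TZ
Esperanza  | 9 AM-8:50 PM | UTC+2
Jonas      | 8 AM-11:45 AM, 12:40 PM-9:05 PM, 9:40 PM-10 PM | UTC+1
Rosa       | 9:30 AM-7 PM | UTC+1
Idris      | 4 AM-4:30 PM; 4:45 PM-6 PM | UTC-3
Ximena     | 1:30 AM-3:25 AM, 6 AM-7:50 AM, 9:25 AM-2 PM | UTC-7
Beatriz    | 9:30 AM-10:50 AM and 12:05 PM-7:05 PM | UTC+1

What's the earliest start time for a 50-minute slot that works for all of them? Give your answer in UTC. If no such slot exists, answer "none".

08:30

Esperanza in UTC: 07:00-18:50 (subtract 2h to convert from UTC+2).
Jonas in UTC: 07:00-10:45, 11:40-20:05, 20:40-21:00 (subtract 1h to convert from UTC+1).
Rosa in UTC: 08:30-18:00 (subtract 1h to convert from UTC+1).
Idris in UTC: 07:00-19:30, 19:45-21:00 (add 3h to convert from UTC-3).
Ximena in UTC: 08:30-10:25, 13:00-14:50, 16:25-21:00 (add 7h to convert from UTC-7).
Beatriz in UTC: 08:30-09:50, 11:05-18:05 (subtract 1h to convert from UTC+1).
Esperanza ∩ Jonas: 07:00-10:45, 11:40-18:50.
Esperanza ∩ Jonas ∩ Rosa: 08:30-10:45, 11:40-18:00.
Esperanza ∩ Jonas ∩ Rosa ∩ Idris: 08:30-10:45, 11:40-18:00.
Esperanza ∩ Jonas ∩ Rosa ∩ Idris ∩ Ximena: 08:30-10:25, 13:00-14:50, 16:25-18:00.
Esperanza ∩ Jonas ∩ Rosa ∩ Idris ∩ Ximena ∩ Beatriz: 08:30-09:50, 13:00-14:50, 16:25-18:00.
So the common availability across everyone is 08:30-09:50, 13:00-14:50, 16:25-18:00.
The first common window of at least 50 minutes is 08:30-09:50, so the earliest start is 08:30.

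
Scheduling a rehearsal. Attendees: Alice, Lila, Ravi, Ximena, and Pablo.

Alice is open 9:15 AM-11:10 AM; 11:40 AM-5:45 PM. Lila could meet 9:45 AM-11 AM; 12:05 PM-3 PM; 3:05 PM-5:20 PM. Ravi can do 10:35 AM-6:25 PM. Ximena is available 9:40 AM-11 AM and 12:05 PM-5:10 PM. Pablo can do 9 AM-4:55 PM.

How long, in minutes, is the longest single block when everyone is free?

Alice ∩ Lila: 09:45-11:00, 12:05-15:00, 15:05-17:20.
Alice ∩ Lila ∩ Ravi: 10:35-11:00, 12:05-15:00, 15:05-17:20.
Alice ∩ Lila ∩ Ravi ∩ Ximena: 10:35-11:00, 12:05-15:00, 15:05-17:10.
Alice ∩ Lila ∩ Ravi ∩ Ximena ∩ Pablo: 10:35-11:00, 12:05-15:00, 15:05-16:55.
The longest is 12:05-15:00 at 175 minutes.

175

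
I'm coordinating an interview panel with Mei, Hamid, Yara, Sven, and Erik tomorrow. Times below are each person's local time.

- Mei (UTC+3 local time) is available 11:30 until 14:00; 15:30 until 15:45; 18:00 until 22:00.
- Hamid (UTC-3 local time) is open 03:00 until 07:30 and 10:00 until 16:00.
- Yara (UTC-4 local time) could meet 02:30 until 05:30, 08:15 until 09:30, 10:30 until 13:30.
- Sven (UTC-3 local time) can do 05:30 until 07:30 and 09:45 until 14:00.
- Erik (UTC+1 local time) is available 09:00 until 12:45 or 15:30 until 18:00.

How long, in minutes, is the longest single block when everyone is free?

120

Mei in UTC: 08:30-11:00, 12:30-12:45, 15:00-19:00 (subtract 3h to convert from UTC+3).
Hamid in UTC: 06:00-10:30, 13:00-19:00 (add 3h to convert from UTC-3).
Yara in UTC: 06:30-09:30, 12:15-13:30, 14:30-17:30 (add 4h to convert from UTC-4).
Sven in UTC: 08:30-10:30, 12:45-17:00 (add 3h to convert from UTC-3).
Erik in UTC: 08:00-11:45, 14:30-17:00 (subtract 1h to convert from UTC+1).
Mei ∩ Hamid: 08:30-10:30, 15:00-19:00.
Mei ∩ Hamid ∩ Yara: 08:30-09:30, 15:00-17:30.
Mei ∩ Hamid ∩ Yara ∩ Sven: 08:30-09:30, 15:00-17:00.
Mei ∩ Hamid ∩ Yara ∩ Sven ∩ Erik: 08:30-09:30, 15:00-17:00.
The longest is 15:00-17:00 at 120 minutes.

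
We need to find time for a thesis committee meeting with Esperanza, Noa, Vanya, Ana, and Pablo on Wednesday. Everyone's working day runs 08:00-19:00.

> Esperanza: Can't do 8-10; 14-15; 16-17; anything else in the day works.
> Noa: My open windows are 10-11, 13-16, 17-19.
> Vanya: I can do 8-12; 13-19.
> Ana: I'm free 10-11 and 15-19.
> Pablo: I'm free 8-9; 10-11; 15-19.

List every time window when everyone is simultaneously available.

10:00-11:00, 15:00-16:00, 17:00-19:00

Esperanza free: 10:00-14:00, 15:00-16:00, 17:00-19:00 (invert busy blocks within the working day).
Noa free: 10:00-11:00, 13:00-16:00, 17:00-19:00.
Vanya free: 08:00-12:00, 13:00-19:00.
Ana free: 10:00-11:00, 15:00-19:00.
Pablo free: 08:00-09:00, 10:00-11:00, 15:00-19:00.
Esperanza ∩ Noa: 10:00-11:00, 13:00-14:00, 15:00-16:00, 17:00-19:00.
Esperanza ∩ Noa ∩ Vanya: 10:00-11:00, 13:00-14:00, 15:00-16:00, 17:00-19:00.
Esperanza ∩ Noa ∩ Vanya ∩ Ana: 10:00-11:00, 15:00-16:00, 17:00-19:00.
Esperanza ∩ Noa ∩ Vanya ∩ Ana ∩ Pablo: 10:00-11:00, 15:00-16:00, 17:00-19:00.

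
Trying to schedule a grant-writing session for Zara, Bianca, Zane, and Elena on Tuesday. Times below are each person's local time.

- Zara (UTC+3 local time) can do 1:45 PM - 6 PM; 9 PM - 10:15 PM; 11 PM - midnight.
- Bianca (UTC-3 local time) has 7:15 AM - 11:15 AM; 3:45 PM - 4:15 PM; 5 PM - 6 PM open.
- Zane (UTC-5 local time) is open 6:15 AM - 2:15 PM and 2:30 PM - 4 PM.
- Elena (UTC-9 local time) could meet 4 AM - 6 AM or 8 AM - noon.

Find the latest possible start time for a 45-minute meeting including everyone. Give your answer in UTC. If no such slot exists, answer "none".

Zara in UTC: 10:45-15:00, 18:00-19:15, 20:00-21:00 (subtract 3h to convert from UTC+3).
Bianca in UTC: 10:15-14:15, 18:45-19:15, 20:00-21:00 (add 3h to convert from UTC-3).
Zane in UTC: 11:15-19:15, 19:30-21:00 (add 5h to convert from UTC-5).
Elena in UTC: 13:00-15:00, 17:00-21:00 (add 9h to convert from UTC-9).
Zara ∩ Bianca: 10:45-14:15, 18:45-19:15, 20:00-21:00.
Zara ∩ Bianca ∩ Zane: 11:15-14:15, 18:45-19:15, 20:00-21:00.
Zara ∩ Bianca ∩ Zane ∩ Elena: 13:00-14:15, 18:45-19:15, 20:00-21:00.
The last common window of at least 45 minutes is 20:00-21:00; a 45-minute meeting can start as late as 20:15 and still end by 21:00.

20:15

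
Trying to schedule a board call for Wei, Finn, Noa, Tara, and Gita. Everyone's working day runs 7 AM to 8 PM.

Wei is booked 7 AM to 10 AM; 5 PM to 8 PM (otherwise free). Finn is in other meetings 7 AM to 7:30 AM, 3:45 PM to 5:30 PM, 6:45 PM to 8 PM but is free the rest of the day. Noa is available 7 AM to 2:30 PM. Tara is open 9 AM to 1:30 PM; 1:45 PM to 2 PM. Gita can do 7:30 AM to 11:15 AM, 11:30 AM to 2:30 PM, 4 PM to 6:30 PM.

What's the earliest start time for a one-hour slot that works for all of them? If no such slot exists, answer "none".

Wei free: 10:00-17:00 (invert busy blocks within the working day).
Finn free: 07:30-15:45, 17:30-18:45 (invert busy blocks within the working day).
Noa free: 07:00-14:30.
Tara free: 09:00-13:30, 13:45-14:00.
Gita free: 07:30-11:15, 11:30-14:30, 16:00-18:30.
Wei ∩ Finn: 10:00-15:45.
Wei ∩ Finn ∩ Noa: 10:00-14:30.
Wei ∩ Finn ∩ Noa ∩ Tara: 10:00-13:30, 13:45-14:00.
Wei ∩ Finn ∩ Noa ∩ Tara ∩ Gita: 10:00-11:15, 11:30-13:30, 13:45-14:00.
The first common window of at least 60 minutes is 10:00-11:15, so the earliest start is 10:00.

10:00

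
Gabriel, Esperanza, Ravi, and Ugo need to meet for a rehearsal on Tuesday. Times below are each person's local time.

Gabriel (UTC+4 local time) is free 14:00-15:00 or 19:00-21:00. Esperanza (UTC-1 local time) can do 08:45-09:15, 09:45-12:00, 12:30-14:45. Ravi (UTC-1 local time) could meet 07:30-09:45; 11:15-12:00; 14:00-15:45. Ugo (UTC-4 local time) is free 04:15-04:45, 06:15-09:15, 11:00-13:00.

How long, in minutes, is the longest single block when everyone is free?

Gabriel in UTC: 10:00-11:00, 15:00-17:00 (subtract 4h to convert from UTC+4).
Esperanza in UTC: 09:45-10:15, 10:45-13:00, 13:30-15:45 (add 1h to convert from UTC-1).
Ravi in UTC: 08:30-10:45, 12:15-13:00, 15:00-16:45 (add 1h to convert from UTC-1).
Ugo in UTC: 08:15-08:45, 10:15-13:15, 15:00-17:00 (add 4h to convert from UTC-4).
Gabriel ∩ Esperanza: 10:00-10:15, 10:45-11:00, 15:00-15:45.
Gabriel ∩ Esperanza ∩ Ravi: 10:00-10:15, 15:00-15:45.
Gabriel ∩ Esperanza ∩ Ravi ∩ Ugo: 15:00-15:45.
Those are the intersection windows.
The longest is 15:00-15:45 at 45 minutes.

45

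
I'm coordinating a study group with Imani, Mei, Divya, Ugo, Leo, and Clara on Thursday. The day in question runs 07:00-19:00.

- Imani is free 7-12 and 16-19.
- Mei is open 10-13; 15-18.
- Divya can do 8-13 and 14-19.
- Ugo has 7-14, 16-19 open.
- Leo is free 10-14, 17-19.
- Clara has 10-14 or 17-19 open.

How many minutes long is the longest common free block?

120

Imani ∩ Mei: 10:00-12:00, 16:00-18:00.
Imani ∩ Mei ∩ Divya: 10:00-12:00, 16:00-18:00.
Imani ∩ Mei ∩ Divya ∩ Ugo: 10:00-12:00, 16:00-18:00.
Imani ∩ Mei ∩ Divya ∩ Ugo ∩ Leo: 10:00-12:00, 17:00-18:00.
Imani ∩ Mei ∩ Divya ∩ Ugo ∩ Leo ∩ Clara: 10:00-12:00, 17:00-18:00.
Those are the intersection windows.
The longest is 10:00-12:00 at 120 minutes.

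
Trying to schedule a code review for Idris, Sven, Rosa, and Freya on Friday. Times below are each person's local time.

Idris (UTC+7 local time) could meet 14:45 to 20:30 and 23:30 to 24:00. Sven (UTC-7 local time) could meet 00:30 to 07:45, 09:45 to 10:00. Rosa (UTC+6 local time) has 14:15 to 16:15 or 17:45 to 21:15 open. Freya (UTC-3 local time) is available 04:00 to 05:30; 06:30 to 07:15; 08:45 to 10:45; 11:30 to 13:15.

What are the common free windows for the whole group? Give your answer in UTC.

Idris in UTC: 07:45-13:30, 16:30-17:00 (subtract 7h to convert from UTC+7).
Sven in UTC: 07:30-14:45, 16:45-17:00 (add 7h to convert from UTC-7).
Rosa in UTC: 08:15-10:15, 11:45-15:15 (subtract 6h to convert from UTC+6).
Freya in UTC: 07:00-08:30, 09:30-10:15, 11:45-13:45, 14:30-16:15 (add 3h to convert from UTC-3).
Idris ∩ Sven: 07:45-13:30, 16:45-17:00.
Idris ∩ Sven ∩ Rosa: 08:15-10:15, 11:45-13:30.
Idris ∩ Sven ∩ Rosa ∩ Freya: 08:15-08:30, 09:30-10:15, 11:45-13:30.
So the common availability across everyone is 08:15-08:30, 09:30-10:15, 11:45-13:30.

08:15-08:30, 09:30-10:15, 11:45-13:30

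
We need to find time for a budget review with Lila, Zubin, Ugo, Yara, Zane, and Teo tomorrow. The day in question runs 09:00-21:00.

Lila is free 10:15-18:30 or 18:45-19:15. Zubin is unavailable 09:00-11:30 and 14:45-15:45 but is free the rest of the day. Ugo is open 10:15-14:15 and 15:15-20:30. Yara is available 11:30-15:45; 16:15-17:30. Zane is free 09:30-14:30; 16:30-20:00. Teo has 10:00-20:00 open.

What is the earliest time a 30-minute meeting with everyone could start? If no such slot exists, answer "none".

11:30

Lila free: 10:15-18:30, 18:45-19:15.
Zubin free: 11:30-14:45, 15:45-21:00 (invert busy blocks within the working day).
Ugo free: 10:15-14:15, 15:15-20:30.
Yara free: 11:30-15:45, 16:15-17:30.
Zane free: 09:30-14:30, 16:30-20:00.
Teo free: 10:00-20:00.
Lila ∩ Zubin: 11:30-14:45, 15:45-18:30, 18:45-19:15.
Lila ∩ Zubin ∩ Ugo: 11:30-14:15, 15:45-18:30, 18:45-19:15.
Lila ∩ Zubin ∩ Ugo ∩ Yara: 11:30-14:15, 16:15-17:30.
Lila ∩ Zubin ∩ Ugo ∩ Yara ∩ Zane: 11:30-14:15, 16:30-17:30.
Lila ∩ Zubin ∩ Ugo ∩ Yara ∩ Zane ∩ Teo: 11:30-14:15, 16:30-17:30.
Those are the intersection windows.
The first common window of at least 30 minutes is 11:30-14:15, so the earliest start is 11:30.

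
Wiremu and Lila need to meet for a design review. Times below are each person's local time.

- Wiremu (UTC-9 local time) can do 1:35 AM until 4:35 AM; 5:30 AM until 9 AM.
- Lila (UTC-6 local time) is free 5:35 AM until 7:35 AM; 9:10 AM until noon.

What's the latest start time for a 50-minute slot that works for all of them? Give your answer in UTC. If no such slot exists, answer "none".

Wiremu in UTC: 10:35-13:35, 14:30-18:00 (add 9h to convert from UTC-9).
Lila in UTC: 11:35-13:35, 15:10-18:00 (add 6h to convert from UTC-6).
Wiremu ∩ Lila: 11:35-13:35, 15:10-18:00.
The last common window of at least 50 minutes is 15:10-18:00; a 50-minute meeting can start as late as 17:10 and still end by 18:00.

17:10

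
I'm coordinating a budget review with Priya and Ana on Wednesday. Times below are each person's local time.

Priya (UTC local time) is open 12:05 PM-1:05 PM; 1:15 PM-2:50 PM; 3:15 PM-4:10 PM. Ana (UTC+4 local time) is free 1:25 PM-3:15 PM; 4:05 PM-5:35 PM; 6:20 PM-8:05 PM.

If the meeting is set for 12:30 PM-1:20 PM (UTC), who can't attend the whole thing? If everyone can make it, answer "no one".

Priya

Priya in UTC: 12:05-13:05, 13:15-14:50, 15:15-16:10.
Ana in UTC: 09:25-11:15, 12:05-13:35, 14:20-16:05 (subtract 4h to convert from UTC+4).
Priya: not fully free for 12:30-13:20. Ana: free for 12:30-13:20.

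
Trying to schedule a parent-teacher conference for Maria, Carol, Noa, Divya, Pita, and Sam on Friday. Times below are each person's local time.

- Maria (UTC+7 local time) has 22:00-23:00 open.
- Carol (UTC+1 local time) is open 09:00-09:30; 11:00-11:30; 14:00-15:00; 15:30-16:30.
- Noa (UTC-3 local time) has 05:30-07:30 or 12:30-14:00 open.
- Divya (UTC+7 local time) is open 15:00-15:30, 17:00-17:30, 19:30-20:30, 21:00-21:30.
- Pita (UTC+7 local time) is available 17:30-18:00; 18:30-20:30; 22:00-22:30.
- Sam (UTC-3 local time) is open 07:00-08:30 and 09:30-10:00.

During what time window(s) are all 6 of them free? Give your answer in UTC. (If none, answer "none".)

none

Maria in UTC: 15:00-16:00 (subtract 7h to convert from UTC+7).
Carol in UTC: 08:00-08:30, 10:00-10:30, 13:00-14:00, 14:30-15:30 (subtract 1h to convert from UTC+1).
Noa in UTC: 08:30-10:30, 15:30-17:00 (add 3h to convert from UTC-3).
Divya in UTC: 08:00-08:30, 10:00-10:30, 12:30-13:30, 14:00-14:30 (subtract 7h to convert from UTC+7).
Pita in UTC: 10:30-11:00, 11:30-13:30, 15:00-15:30 (subtract 7h to convert from UTC+7).
Sam in UTC: 10:00-11:30, 12:30-13:00 (add 3h to convert from UTC-3).
Maria ∩ Carol: 15:00-15:30.
Maria ∩ Carol ∩ Noa: ∅.
Maria ∩ Carol ∩ Noa ∩ Divya: ∅.
Maria ∩ Carol ∩ Noa ∩ Divya ∩ Pita: ∅.
Maria ∩ Carol ∩ Noa ∩ Divya ∩ Pita ∩ Sam: ∅.
There is no time when everyone is free.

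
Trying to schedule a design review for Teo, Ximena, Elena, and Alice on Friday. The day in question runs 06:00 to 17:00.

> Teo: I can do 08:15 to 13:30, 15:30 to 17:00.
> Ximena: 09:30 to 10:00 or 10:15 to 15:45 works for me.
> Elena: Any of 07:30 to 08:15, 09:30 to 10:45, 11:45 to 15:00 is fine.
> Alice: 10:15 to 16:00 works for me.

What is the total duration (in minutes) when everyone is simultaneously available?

Teo ∩ Ximena: 09:30-10:00, 10:15-13:30, 15:30-15:45.
Teo ∩ Ximena ∩ Elena: 09:30-10:00, 10:15-10:45, 11:45-13:30.
Teo ∩ Ximena ∩ Elena ∩ Alice: 10:15-10:45, 11:45-13:30.
Summing the common windows: 30 + 105 = 135 minutes.

135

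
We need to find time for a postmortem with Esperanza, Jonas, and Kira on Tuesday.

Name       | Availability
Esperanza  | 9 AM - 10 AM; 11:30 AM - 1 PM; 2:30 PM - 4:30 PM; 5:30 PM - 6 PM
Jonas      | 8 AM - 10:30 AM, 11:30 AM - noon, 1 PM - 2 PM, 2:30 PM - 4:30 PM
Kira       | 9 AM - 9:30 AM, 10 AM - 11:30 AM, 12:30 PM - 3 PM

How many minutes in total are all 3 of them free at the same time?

Esperanza ∩ Jonas: 09:00-10:00, 11:30-12:00, 14:30-16:30.
Esperanza ∩ Jonas ∩ Kira: 09:00-09:30, 14:30-15:00.
Summing the common windows: 30 + 30 = 60 minutes.

60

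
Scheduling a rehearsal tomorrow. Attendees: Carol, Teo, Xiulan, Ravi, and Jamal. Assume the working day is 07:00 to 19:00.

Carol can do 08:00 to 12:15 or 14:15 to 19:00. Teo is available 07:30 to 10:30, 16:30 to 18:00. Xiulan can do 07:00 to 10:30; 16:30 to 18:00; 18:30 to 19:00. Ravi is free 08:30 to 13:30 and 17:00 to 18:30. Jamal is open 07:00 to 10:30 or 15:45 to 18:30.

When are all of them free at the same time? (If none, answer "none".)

08:30-10:30, 17:00-18:00

Carol ∩ Teo: 08:00-10:30, 16:30-18:00.
Carol ∩ Teo ∩ Xiulan: 08:00-10:30, 16:30-18:00.
Carol ∩ Teo ∩ Xiulan ∩ Ravi: 08:30-10:30, 17:00-18:00.
Carol ∩ Teo ∩ Xiulan ∩ Ravi ∩ Jamal: 08:30-10:30, 17:00-18:00.
So the common availability across everyone is 08:30-10:30, 17:00-18:00.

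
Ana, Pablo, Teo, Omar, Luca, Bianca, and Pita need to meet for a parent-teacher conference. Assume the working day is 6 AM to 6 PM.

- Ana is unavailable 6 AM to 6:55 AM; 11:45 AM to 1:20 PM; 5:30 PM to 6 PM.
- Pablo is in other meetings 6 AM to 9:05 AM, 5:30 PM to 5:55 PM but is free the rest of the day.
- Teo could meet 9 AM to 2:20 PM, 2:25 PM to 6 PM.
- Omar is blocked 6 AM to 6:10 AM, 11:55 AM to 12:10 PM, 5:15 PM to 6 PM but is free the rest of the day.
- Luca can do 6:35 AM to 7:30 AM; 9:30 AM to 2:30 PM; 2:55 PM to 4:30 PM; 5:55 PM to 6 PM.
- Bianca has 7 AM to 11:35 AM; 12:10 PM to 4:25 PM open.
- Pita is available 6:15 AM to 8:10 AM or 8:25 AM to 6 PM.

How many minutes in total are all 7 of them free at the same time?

Ana free: 06:55-11:45, 13:20-17:30 (invert busy blocks within the working day).
Pablo free: 09:05-17:30, 17:55-18:00 (invert busy blocks within the working day).
Teo free: 09:00-14:20, 14:25-18:00.
Omar free: 06:10-11:55, 12:10-17:15 (invert busy blocks within the working day).
Luca free: 06:35-07:30, 09:30-14:30, 14:55-16:30, 17:55-18:00.
Bianca free: 07:00-11:35, 12:10-16:25.
Pita free: 06:15-08:10, 08:25-18:00.
Ana ∩ Pablo: 09:05-11:45, 13:20-17:30.
Ana ∩ Pablo ∩ Teo: 09:05-11:45, 13:20-14:20, 14:25-17:30.
Ana ∩ Pablo ∩ Teo ∩ Omar: 09:05-11:45, 13:20-14:20, 14:25-17:15.
Ana ∩ Pablo ∩ Teo ∩ Omar ∩ Luca: 09:30-11:45, 13:20-14:20, 14:25-14:30, 14:55-16:30.
Ana ∩ Pablo ∩ Teo ∩ Omar ∩ Luca ∩ Bianca: 09:30-11:35, 13:20-14:20, 14:25-14:30, 14:55-16:25.
Ana ∩ Pablo ∩ Teo ∩ Omar ∩ Luca ∩ Bianca ∩ Pita: 09:30-11:35, 13:20-14:20, 14:25-14:30, 14:55-16:25.
So the common availability across everyone is 09:30-11:35, 13:20-14:20, 14:25-14:30, 14:55-16:25.
Summing the common windows: 125 + 60 + 5 + 90 = 280 minutes.

280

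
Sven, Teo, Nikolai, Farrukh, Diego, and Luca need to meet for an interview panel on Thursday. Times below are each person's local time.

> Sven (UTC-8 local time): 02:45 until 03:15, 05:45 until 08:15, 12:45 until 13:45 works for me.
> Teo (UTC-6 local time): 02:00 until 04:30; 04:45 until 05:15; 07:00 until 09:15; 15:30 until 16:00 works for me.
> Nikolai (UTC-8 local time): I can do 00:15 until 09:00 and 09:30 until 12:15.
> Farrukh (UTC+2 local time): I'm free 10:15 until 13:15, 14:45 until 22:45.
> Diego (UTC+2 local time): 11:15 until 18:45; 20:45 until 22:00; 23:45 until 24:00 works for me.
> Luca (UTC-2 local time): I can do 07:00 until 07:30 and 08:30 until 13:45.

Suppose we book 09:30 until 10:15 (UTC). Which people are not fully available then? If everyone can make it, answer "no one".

Luca, Sven

Sven in UTC: 10:45-11:15, 13:45-16:15, 20:45-21:45 (add 8h to convert from UTC-8).
Teo in UTC: 08:00-10:30, 10:45-11:15, 13:00-15:15, 21:30-22:00 (add 6h to convert from UTC-6).
Nikolai in UTC: 08:15-17:00, 17:30-20:15 (add 8h to convert from UTC-8).
Farrukh in UTC: 08:15-11:15, 12:45-20:45 (subtract 2h to convert from UTC+2).
Diego in UTC: 09:15-16:45, 18:45-20:00, 21:45-22:00 (subtract 2h to convert from UTC+2).
Luca in UTC: 09:00-09:30, 10:30-15:45 (add 2h to convert from UTC-2).
Sven: not fully free for 09:30-10:15. Teo: free for 09:30-10:15. Nikolai: free for 09:30-10:15. Farrukh: free for 09:30-10:15. Diego: free for 09:30-10:15. Luca: not fully free for 09:30-10:15.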